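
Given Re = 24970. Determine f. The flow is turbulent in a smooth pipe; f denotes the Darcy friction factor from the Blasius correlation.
Formula: f = \frac{0.316}{Re^{0.25}}
f = 0.316/24970^0.25 = 0.02514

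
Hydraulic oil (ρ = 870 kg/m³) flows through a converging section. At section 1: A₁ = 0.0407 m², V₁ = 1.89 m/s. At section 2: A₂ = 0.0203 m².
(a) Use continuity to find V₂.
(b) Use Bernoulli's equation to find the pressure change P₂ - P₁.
(a) Continuity: A₁V₁=A₂V₂ -> V₂=A₁V₁/A₂=0.0407*1.89/0.0203=3.79 m/s
(b) Bernoulli: P₂-P₁=0.5*rho*(V₁^2-V₂^2)/1000=0.5*870*(1.89^2-3.79^2)/1000=-4.695 kPa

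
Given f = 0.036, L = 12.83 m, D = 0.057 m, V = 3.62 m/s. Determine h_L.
Formula: h_L = f \frac{L}{D} \frac{V^2}{2g}
h_L = 0.036·(12.83/0.057)·3.62²/(2·9.81) = 5.412 m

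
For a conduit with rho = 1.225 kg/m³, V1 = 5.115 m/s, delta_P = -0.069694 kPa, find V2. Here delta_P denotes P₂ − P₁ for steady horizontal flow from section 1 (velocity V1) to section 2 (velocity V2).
Formula: \Delta P = \frac{1}{2} \rho (V_1^2 - V_2^2)
Substituting knowns: -0.069694 = 0.5·1.225·(5.115² − V2²)/1000
Solving for V2: V2 = √(5.115² − 2·(-0.069694·1000)/1.225) = 11.83 m/s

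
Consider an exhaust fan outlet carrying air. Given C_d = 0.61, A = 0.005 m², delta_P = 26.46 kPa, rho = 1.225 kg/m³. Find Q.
Formula: Q = C_d A \sqrt{\frac{2 \Delta P}{\rho}}
Q = 0.61·0.005·√(2·(26.46·1000)/1.225)·1000 = 633.9 L/s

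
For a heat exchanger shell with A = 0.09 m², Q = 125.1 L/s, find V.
Formula: Q = A V
Substituting knowns: 125.1 = 0.09·V·1000
Solving for V: V = (125.1/1000)/0.09 = 1.39 m/s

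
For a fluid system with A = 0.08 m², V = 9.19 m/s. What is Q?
Formula: Q = A V
Q = 0.08·9.19·1000 = 735.2 L/s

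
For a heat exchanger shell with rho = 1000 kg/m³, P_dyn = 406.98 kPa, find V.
Formula: P_{dyn} = \frac{1}{2} \rho V^2
Substituting knowns: 406.98 = 0.5·1000·V²/1000
Solving for V: V = √(2·(406.98·1000)/1000) = 28.53 m/s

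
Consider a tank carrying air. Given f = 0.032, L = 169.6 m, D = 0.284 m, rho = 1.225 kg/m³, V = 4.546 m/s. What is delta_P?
Formula: \Delta P = f \frac{L}{D} \frac{\rho V^2}{2}
delta_P = 0.032·(169.6/0.284)·0.5·1.225·4.546²/1000 = 0.2419 kPa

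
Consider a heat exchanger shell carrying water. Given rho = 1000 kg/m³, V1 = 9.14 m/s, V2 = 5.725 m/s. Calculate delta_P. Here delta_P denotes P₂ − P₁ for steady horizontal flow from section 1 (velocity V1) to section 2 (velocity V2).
Formula: \Delta P = \frac{1}{2} \rho (V_1^2 - V_2^2)
delta_P = 0.5·1000·(9.14² − 5.725²)/1000 = 25.38 kPa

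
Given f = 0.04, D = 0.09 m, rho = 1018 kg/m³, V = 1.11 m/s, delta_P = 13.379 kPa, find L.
Formula: \Delta P = f \frac{L}{D} \frac{\rho V^2}{2}
Substituting knowns: 13.379 = 0.04·(L/0.09)·0.5·1018·1.11²/1000
Solving for L: L = (13.379·1000)·0.09/(0.04·0.5·1018·1.11²) = 48 m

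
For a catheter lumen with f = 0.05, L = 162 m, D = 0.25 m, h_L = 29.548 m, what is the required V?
Formula: h_L = f \frac{L}{D} \frac{V^2}{2g}
Substituting knowns: 29.548 = 0.05·(162/0.25)·V²/(2·9.81)
Solving for V: V = √(29.548·2·9.81/(0.05·(162/0.25))) = 4.23 m/s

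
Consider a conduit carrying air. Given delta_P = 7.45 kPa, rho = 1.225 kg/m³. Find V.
Formula: V = \sqrt{\frac{2 \Delta P}{\rho}}
V = √(2·(7.45·1000)/1.225) = 110.3 m/s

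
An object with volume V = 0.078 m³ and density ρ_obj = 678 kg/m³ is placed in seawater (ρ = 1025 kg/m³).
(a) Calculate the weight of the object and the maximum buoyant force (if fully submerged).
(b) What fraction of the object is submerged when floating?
(a) W=rho_obj*g*V=678*9.81*0.078=518.8 N; F_B(max)=rho*g*V=1025*9.81*0.078=784.3 N
(b) Floating fraction=rho_obj/rho=678/1025=0.661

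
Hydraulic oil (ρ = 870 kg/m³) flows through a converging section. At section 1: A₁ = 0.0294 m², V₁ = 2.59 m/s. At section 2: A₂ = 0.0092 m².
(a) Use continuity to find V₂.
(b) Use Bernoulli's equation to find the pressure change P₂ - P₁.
(a) Continuity: A₁V₁=A₂V₂ -> V₂=A₁V₁/A₂=0.0294*2.59/0.0092=8.28 m/s
(b) Bernoulli: P₂-P₁=0.5*rho*(V₁^2-V₂^2)/1000=0.5*870*(2.59^2-8.28^2)/1000=-26.9 kPa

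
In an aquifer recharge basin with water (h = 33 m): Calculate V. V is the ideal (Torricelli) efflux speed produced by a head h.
Formula: V = \sqrt{2 g h}
V = √(2·9.81·33) = 25.45 m/s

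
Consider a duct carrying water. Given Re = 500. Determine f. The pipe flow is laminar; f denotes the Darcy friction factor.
Formula: f = \frac{64}{Re}
f = 64/500 = 0.128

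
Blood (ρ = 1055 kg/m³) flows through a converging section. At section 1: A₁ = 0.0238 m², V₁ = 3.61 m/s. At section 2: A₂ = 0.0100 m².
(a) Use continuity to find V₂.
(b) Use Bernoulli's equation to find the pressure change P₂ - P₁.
(a) Continuity: A₁V₁=A₂V₂ -> V₂=A₁V₁/A₂=0.0238*3.61/0.0100=8.59 m/s
(b) Bernoulli: P₂-P₁=0.5*rho*(V₁^2-V₂^2)/1000=0.5*1055*(3.61^2-8.59^2)/1000=-32.05 kPa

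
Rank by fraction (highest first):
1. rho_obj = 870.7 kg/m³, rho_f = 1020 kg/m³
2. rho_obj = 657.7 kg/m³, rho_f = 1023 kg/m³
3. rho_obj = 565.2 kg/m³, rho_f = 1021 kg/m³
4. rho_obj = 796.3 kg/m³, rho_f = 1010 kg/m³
Case 1: fraction = 0.8536
Case 2: fraction = 0.6429
Case 3: fraction = 0.5536
Case 4: fraction = 0.7884
Ranking (highest first): 1, 4, 2, 3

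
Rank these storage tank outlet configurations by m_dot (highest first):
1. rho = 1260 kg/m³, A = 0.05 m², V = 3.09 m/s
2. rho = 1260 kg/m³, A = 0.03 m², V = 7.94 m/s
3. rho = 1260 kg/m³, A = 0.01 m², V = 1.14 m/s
Case 1: m_dot = 194.7 kg/s
Case 2: m_dot = 300.1 kg/s
Case 3: m_dot = 14.36 kg/s
Ranking (highest first): 2, 1, 3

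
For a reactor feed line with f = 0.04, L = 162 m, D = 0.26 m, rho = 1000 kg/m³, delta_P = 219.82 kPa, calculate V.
Formula: \Delta P = f \frac{L}{D} \frac{\rho V^2}{2}
Substituting knowns: 219.82 = 0.04·(162/0.26)·0.5·1000·V²/1000
Solving for V: V = √((219.82·1000)/(0.04·(162/0.26)·0.5·1000)) = 4.2 m/s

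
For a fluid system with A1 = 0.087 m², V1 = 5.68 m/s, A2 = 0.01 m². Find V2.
Formula: V_2 = \frac{A_1 V_1}{A_2}
V2 = 0.087·5.68/0.01 = 49.42 m/s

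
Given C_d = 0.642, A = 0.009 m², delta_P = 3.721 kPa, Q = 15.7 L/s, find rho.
Formula: Q = C_d A \sqrt{\frac{2 \Delta P}{\rho}}
Substituting knowns: 15.7 = 0.642·0.009·√(2·(3.721·1000)/rho)·1000
Solving for rho: rho = 2·(3.721·1000)/((15.7/1000)/(0.642·0.009))² = 1008 kg/m³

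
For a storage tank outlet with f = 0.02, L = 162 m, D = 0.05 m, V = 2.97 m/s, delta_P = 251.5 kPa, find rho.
Formula: \Delta P = f \frac{L}{D} \frac{\rho V^2}{2}
Substituting knowns: 251.5 = 0.02·(162/0.05)·0.5·rho·2.97²/1000
Solving for rho: rho = (251.5·1000)/(0.02·(162/0.05)·0.5·2.97²) = 880 kg/m³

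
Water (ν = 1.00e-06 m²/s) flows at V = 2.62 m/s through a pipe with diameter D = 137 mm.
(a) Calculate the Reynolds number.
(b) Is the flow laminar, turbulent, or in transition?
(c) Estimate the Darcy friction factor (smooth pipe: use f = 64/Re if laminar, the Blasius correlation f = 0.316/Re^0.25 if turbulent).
(a) Re = V·D/ν = 2.62·0.137/1.00e-06 = 358940
(b) Flow regime: turbulent (Re > 4000)
(c) Friction factor: f = 0.316/Re^0.25 = 0.316/358940^0.25 = 0.01291 (Blasius is strictly valid for Re ≲ 1e5; used here as the smooth-pipe estimate the problem specifies)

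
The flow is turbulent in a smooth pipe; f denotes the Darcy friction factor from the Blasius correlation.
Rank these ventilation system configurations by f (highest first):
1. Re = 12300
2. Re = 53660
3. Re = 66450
Case 1: f = 0.03001
Case 2: f = 0.02076
Case 3: f = 0.01968
Ranking (highest first): 1, 2, 3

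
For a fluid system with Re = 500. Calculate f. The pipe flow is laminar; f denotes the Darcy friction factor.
Formula: f = \frac{64}{Re}
f = 64/500 = 0.128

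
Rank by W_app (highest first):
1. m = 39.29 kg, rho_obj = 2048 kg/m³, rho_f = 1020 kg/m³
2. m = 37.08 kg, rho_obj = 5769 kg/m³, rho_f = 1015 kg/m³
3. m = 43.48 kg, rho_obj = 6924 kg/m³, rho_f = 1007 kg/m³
Case 1: W_app = 193.5 N
Case 2: W_app = 299.8 N
Case 3: W_app = 364.5 N
Ranking (highest first): 3, 2, 1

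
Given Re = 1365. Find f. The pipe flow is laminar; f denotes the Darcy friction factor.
Formula: f = \frac{64}{Re}
f = 64/1365 = 0.04689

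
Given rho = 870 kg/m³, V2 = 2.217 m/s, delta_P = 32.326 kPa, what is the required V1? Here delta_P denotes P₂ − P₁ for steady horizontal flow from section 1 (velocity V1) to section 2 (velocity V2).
Formula: \Delta P = \frac{1}{2} \rho (V_1^2 - V_2^2)
Substituting knowns: 32.326 = 0.5·870·(V1² − 2.217²)/1000
Solving for V1: V1 = √(2.217² + 2·(32.326·1000)/870) = 8.901 m/s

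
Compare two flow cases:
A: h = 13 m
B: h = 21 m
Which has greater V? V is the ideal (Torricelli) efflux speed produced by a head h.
V(A) = 15.97 m/s, V(B) = 20.3 m/s. Answer: B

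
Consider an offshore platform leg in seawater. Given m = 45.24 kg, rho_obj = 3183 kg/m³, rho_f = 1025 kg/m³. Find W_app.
Formula: W_{app} = mg\left(1 - \frac{\rho_f}{\rho_{obj}}\right)
W_app = 45.24·9.81·(1 − 1025/3183) = 300.9 N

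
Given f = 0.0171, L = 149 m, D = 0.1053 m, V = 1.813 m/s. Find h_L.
Formula: h_L = f \frac{L}{D} \frac{V^2}{2g}
h_L = 0.0171·(149/0.1053)·1.813²/(2·9.81) = 4.054 m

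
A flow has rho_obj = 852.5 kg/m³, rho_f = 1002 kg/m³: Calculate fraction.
Formula: f_{sub} = \frac{\rho_{obj}}{\rho_f}
fraction = 852.5/1002 = 0.8508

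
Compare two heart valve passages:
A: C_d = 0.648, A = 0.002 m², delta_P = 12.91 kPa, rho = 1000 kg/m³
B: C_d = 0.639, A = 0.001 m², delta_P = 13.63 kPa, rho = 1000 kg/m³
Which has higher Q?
Q(A) = 6.585 L/s, Q(B) = 3.336 L/s. Answer: A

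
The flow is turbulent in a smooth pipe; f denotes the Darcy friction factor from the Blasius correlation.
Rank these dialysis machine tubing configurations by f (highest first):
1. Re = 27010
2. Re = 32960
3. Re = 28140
Case 1: f = 0.02465
Case 2: f = 0.02345
Case 3: f = 0.0244
Ranking (highest first): 1, 3, 2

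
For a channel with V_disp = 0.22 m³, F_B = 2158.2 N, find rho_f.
Formula: F_B = \rho_f g V_{disp}
Substituting knowns: 2158.2 = rho_f·9.81·0.22
Solving for rho_f: rho_f = 2158.2/(9.81·0.22) = 1000 kg/m³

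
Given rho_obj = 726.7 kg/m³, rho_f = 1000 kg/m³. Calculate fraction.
Formula: f_{sub} = \frac{\rho_{obj}}{\rho_f}
fraction = 726.7/1000 = 0.7267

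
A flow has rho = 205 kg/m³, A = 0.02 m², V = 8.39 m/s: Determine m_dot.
Formula: \dot{m} = \rho A V
m_dot = 205·0.02·8.39 = 34.4 kg/s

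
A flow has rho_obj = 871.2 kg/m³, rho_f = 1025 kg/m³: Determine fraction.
Formula: f_{sub} = \frac{\rho_{obj}}{\rho_f}
fraction = 871.2/1025 = 0.85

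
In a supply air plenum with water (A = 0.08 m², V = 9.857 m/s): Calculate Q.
Formula: Q = A V
Q = 0.08·9.857·1000 = 788.6 L/s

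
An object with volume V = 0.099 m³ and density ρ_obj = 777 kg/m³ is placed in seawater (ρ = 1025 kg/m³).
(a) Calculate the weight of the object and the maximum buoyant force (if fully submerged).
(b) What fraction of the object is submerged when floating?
(a) W=rho_obj*g*V=777*9.81*0.099=754.6 N; F_B(max)=rho*g*V=1025*9.81*0.099=995.5 N
(b) Floating fraction=rho_obj/rho=777/1025=0.758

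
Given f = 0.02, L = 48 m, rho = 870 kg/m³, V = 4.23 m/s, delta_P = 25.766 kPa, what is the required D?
Formula: \Delta P = f \frac{L}{D} \frac{\rho V^2}{2}
Substituting knowns: 25.766 = 0.02·(48/D)·0.5·870·4.23²/1000
Solving for D: D = 0.02·48·0.5·870·4.23²/(25.766·1000) = 0.29 m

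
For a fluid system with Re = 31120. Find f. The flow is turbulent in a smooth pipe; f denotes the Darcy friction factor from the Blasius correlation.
Formula: f = \frac{0.316}{Re^{0.25}}
f = 0.316/31120^0.25 = 0.02379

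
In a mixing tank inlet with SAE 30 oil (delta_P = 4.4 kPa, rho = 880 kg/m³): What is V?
Formula: V = \sqrt{\frac{2 \Delta P}{\rho}}
V = √(2·(4.4·1000)/880) = 3.162 m/s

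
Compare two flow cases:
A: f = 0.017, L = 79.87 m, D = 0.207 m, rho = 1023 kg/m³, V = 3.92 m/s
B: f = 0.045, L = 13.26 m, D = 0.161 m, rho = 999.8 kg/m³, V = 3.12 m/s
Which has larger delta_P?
delta_P(A) = 51.56 kPa, delta_P(B) = 18.04 kPa. Answer: A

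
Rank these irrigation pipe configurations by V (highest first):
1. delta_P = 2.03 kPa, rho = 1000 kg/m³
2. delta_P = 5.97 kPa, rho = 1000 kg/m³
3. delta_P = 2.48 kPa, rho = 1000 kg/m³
Case 1: V = 2.015 m/s
Case 2: V = 3.455 m/s
Case 3: V = 2.227 m/s
Ranking (highest first): 2, 3, 1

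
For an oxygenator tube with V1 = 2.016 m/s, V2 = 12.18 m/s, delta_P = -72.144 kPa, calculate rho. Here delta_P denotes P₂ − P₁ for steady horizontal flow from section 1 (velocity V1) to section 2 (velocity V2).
Formula: \Delta P = \frac{1}{2} \rho (V_1^2 - V_2^2)
Substituting knowns: -72.144 = 0.5·rho·(2.016² − 12.18²)/1000
Solving for rho: rho = 2·(-72.144·1000)/(2.016² − 12.18²) = 1000 kg/m³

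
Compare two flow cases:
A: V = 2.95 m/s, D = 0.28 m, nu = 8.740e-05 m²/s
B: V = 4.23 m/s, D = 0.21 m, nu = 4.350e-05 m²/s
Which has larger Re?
Re(A) = 9451, Re(B) = 20421. Answer: B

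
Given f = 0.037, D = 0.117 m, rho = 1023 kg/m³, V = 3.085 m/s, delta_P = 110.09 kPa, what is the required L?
Formula: \Delta P = f \frac{L}{D} \frac{\rho V^2}{2}
Substituting knowns: 110.09 = 0.037·(L/0.117)·0.5·1023·3.085²/1000
Solving for L: L = (110.09·1000)·0.117/(0.037·0.5·1023·3.085²) = 71.51 m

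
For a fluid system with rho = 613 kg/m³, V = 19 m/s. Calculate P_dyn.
Formula: P_{dyn} = \frac{1}{2} \rho V^2
P_dyn = 0.5·613·19²/1000 = 110.6 kPa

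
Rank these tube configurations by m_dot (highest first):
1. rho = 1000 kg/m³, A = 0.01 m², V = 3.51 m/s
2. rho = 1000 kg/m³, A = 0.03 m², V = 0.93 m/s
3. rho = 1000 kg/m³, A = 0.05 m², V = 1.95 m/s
Case 1: m_dot = 35.1 kg/s
Case 2: m_dot = 27.9 kg/s
Case 3: m_dot = 97.5 kg/s
Ranking (highest first): 3, 1, 2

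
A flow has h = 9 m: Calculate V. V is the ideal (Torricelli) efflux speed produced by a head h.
Formula: V = \sqrt{2 g h}
V = √(2·9.81·9) = 13.29 m/s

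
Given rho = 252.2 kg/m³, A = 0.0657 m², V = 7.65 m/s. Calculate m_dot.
Formula: \dot{m} = \rho A V
m_dot = 252.2·0.0657·7.65 = 126.8 kg/s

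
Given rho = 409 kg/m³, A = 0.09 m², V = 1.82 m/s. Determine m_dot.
Formula: \dot{m} = \rho A V
m_dot = 409·0.09·1.82 = 66.99 kg/s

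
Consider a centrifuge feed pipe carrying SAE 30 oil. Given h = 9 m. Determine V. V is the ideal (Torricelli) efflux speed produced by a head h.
Formula: V = \sqrt{2 g h}
V = √(2·9.81·9) = 13.29 m/s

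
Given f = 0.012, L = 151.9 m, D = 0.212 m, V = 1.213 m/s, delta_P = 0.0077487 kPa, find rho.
Formula: \Delta P = f \frac{L}{D} \frac{\rho V^2}{2}
Substituting knowns: 0.0077487 = 0.012·(151.9/0.212)·0.5·rho·1.213²/1000
Solving for rho: rho = (0.0077487·1000)/(0.012·(151.9/0.212)·0.5·1.213²) = 1.225 kg/m³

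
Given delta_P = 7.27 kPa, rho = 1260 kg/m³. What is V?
Formula: V = \sqrt{\frac{2 \Delta P}{\rho}}
V = √(2·(7.27·1000)/1260) = 3.397 m/s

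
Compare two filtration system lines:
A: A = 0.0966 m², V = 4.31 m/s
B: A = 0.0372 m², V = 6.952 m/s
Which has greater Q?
Q(A) = 416.3 L/s, Q(B) = 258.6 L/s. Answer: A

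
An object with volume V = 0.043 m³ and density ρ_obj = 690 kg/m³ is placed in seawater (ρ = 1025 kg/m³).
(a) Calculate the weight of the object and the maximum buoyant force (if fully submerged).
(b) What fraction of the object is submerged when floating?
(a) W=rho_obj*g*V=690*9.81*0.043=291.1 N; F_B(max)=rho*g*V=1025*9.81*0.043=432.4 N
(b) Floating fraction=rho_obj/rho=690/1025=0.673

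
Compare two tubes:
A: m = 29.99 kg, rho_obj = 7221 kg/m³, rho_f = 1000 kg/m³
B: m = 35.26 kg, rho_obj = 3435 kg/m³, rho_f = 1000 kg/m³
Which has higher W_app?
W_app(A) = 253.5 N, W_app(B) = 245.2 N. Answer: A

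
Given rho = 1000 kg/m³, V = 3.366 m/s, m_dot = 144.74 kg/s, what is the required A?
Formula: \dot{m} = \rho A V
Substituting knowns: 144.74 = 1000·A·3.366
Solving for A: A = 144.74/(1000·3.366) = 0.043 m²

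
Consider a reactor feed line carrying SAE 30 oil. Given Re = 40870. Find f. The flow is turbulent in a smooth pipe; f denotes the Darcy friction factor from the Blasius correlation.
Formula: f = \frac{0.316}{Re^{0.25}}
f = 0.316/40870^0.25 = 0.02222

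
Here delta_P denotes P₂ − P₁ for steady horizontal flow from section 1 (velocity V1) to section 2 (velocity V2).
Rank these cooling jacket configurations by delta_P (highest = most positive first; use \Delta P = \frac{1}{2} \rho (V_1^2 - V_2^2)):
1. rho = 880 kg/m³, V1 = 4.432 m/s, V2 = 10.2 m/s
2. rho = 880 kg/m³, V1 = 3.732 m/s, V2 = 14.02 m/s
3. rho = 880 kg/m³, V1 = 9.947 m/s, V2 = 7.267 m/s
Case 1: delta_P = -37.13 kPa
Case 2: delta_P = -80.36 kPa
Case 3: delta_P = 20.3 kPa
Ranking (highest first): 3, 1, 2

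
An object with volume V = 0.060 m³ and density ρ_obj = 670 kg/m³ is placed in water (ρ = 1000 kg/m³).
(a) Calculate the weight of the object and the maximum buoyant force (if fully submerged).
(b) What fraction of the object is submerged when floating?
(a) W=rho_obj*g*V=670*9.81*0.060=394.4 N; F_B(max)=rho*g*V=1000*9.81*0.060=588.6 N
(b) Floating fraction=rho_obj/rho=670/1000=0.670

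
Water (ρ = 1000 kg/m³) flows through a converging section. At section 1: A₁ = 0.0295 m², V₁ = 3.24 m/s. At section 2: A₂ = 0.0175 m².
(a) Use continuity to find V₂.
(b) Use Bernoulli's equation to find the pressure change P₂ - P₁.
(a) Continuity: A₁V₁=A₂V₂ -> V₂=A₁V₁/A₂=0.0295*3.24/0.0175=5.46 m/s
(b) Bernoulli: P₂-P₁=0.5*rho*(V₁^2-V₂^2)/1000=0.5*1000*(3.24^2-5.46^2)/1000=-9.657 kPa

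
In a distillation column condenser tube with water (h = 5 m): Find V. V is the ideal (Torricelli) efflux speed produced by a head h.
Formula: V = \sqrt{2 g h}
V = √(2·9.81·5) = 9.905 m/s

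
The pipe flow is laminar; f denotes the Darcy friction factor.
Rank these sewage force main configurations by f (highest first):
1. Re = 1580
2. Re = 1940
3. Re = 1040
Case 1: f = 0.04051
Case 2: f = 0.03299
Case 3: f = 0.06154
Ranking (highest first): 3, 1, 2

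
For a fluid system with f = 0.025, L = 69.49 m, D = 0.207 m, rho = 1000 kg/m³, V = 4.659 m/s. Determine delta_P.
Formula: \Delta P = f \frac{L}{D} \frac{\rho V^2}{2}
delta_P = 0.025·(69.49/0.207)·0.5·1000·4.659²/1000 = 91.09 kPa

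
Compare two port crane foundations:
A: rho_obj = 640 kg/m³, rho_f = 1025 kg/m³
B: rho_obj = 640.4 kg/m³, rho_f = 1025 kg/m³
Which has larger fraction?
fraction(A) = 0.6244, fraction(B) = 0.6248. Answer: B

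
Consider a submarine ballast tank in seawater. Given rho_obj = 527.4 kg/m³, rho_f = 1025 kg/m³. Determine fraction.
Formula: f_{sub} = \frac{\rho_{obj}}{\rho_f}
fraction = 527.4/1025 = 0.5145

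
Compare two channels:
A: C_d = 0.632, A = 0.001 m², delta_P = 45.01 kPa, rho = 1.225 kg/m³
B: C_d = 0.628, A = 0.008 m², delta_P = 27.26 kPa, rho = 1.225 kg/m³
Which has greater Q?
Q(A) = 171.3 L/s, Q(B) = 1060 L/s. Answer: B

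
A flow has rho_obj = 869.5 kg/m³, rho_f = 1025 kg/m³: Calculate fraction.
Formula: f_{sub} = \frac{\rho_{obj}}{\rho_f}
fraction = 869.5/1025 = 0.8483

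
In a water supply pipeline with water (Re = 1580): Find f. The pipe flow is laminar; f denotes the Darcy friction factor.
Formula: f = \frac{64}{Re}
f = 64/1580 = 0.04051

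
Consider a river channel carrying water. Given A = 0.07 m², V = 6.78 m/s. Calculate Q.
Formula: Q = A V
Q = 0.07·6.78·1000 = 474.6 L/s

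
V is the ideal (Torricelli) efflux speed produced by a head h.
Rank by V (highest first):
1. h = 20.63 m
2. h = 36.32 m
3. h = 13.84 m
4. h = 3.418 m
Case 1: V = 20.12 m/s
Case 2: V = 26.69 m/s
Case 3: V = 16.48 m/s
Case 4: V = 8.189 m/s
Ranking (highest first): 2, 1, 3, 4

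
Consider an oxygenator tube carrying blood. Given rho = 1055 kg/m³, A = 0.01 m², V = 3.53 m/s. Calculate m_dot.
Formula: \dot{m} = \rho A V
m_dot = 1055·0.01·3.53 = 37.24 kg/s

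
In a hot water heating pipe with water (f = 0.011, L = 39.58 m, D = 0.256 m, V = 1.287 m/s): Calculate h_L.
Formula: h_L = f \frac{L}{D} \frac{V^2}{2g}
h_L = 0.011·(39.58/0.256)·1.287²/(2·9.81) = 0.1436 m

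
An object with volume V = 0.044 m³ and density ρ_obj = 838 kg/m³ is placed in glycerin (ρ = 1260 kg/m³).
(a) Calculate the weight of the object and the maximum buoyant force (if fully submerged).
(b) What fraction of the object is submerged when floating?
(a) W=rho_obj*g*V=838*9.81*0.044=361.7 N; F_B(max)=rho*g*V=1260*9.81*0.044=543.9 N
(b) Floating fraction=rho_obj/rho=838/1260=0.665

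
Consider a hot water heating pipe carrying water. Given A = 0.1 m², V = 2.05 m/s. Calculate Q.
Formula: Q = A V
Q = 0.1·2.05·1000 = 205 L/s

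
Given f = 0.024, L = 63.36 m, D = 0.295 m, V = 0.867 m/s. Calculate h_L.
Formula: h_L = f \frac{L}{D} \frac{V^2}{2g}
h_L = 0.024·(63.36/0.295)·0.867²/(2·9.81) = 0.1975 m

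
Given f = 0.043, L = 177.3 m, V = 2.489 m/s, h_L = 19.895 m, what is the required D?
Formula: h_L = f \frac{L}{D} \frac{V^2}{2g}
Substituting knowns: 19.895 = 0.043·(177.3/D)·2.489²/(2·9.81)
Solving for D: D = 0.043·177.3·2.489²/(2·9.81·19.895) = 0.121 m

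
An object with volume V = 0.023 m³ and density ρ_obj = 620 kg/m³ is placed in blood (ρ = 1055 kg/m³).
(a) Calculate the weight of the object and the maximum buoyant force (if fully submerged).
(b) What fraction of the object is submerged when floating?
(a) W=rho_obj*g*V=620*9.81*0.023=139.9 N; F_B(max)=rho*g*V=1055*9.81*0.023=238.0 N
(b) Floating fraction=rho_obj/rho=620/1055=0.588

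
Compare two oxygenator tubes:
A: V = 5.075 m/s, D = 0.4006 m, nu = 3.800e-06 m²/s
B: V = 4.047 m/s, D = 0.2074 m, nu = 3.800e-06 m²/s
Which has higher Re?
Re(A) = 535012, Re(B) = 220881. Answer: A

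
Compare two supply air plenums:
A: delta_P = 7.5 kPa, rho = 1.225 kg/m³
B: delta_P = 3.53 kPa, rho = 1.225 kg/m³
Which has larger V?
V(A) = 110.7 m/s, V(B) = 75.92 m/s. Answer: A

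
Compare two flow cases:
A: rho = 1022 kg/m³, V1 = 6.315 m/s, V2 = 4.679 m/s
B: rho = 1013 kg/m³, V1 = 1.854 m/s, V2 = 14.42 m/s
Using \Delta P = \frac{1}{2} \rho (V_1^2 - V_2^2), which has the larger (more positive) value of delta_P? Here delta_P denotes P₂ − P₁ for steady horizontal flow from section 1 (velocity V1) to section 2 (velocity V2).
delta_P(A) = 9.191 kPa, delta_P(B) = -103.6 kPa. Answer: A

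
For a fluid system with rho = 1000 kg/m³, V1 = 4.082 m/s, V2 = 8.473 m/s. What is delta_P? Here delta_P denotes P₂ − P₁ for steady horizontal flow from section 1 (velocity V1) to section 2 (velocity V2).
Formula: \Delta P = \frac{1}{2} \rho (V_1^2 - V_2^2)
delta_P = 0.5·1000·(4.082² − 8.473²)/1000 = -27.56 kPa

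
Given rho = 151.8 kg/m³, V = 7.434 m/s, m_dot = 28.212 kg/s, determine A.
Formula: \dot{m} = \rho A V
Substituting knowns: 28.212 = 151.8·A·7.434
Solving for A: A = 28.212/(151.8·7.434) = 0.025 m²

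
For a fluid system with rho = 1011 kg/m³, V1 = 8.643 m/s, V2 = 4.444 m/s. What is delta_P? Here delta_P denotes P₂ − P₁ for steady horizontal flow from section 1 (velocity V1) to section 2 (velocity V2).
Formula: \Delta P = \frac{1}{2} \rho (V_1^2 - V_2^2)
delta_P = 0.5·1011·(8.643² − 4.444²)/1000 = 27.78 kPa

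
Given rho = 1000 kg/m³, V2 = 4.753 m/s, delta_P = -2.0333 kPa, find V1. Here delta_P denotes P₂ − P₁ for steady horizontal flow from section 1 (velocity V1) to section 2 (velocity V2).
Formula: \Delta P = \frac{1}{2} \rho (V_1^2 - V_2^2)
Substituting knowns: -2.0333 = 0.5·1000·(V1² − 4.753²)/1000
Solving for V1: V1 = √(4.753² + 2·(-2.0333·1000)/1000) = 4.304 m/s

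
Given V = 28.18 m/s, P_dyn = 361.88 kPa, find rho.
Formula: P_{dyn} = \frac{1}{2} \rho V^2
Substituting knowns: 361.88 = 0.5·rho·28.18²/1000
Solving for rho: rho = 2·(361.88·1000)/28.18² = 911.4 kg/m³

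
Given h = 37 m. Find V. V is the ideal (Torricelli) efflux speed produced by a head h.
Formula: V = \sqrt{2 g h}
V = √(2·9.81·37) = 26.94 m/s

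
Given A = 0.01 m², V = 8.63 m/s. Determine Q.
Formula: Q = A V
Q = 0.01·8.63·1000 = 86.3 L/s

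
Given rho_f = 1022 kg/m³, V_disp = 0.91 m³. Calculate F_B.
Formula: F_B = \rho_f g V_{disp}
F_B = 1022·9.81·0.91 = 9123 N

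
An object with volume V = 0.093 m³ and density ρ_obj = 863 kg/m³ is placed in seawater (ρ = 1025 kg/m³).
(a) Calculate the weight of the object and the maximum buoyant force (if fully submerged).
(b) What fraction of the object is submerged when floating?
(a) W=rho_obj*g*V=863*9.81*0.093=787.3 N; F_B(max)=rho*g*V=1025*9.81*0.093=935.1 N
(b) Floating fraction=rho_obj/rho=863/1025=0.842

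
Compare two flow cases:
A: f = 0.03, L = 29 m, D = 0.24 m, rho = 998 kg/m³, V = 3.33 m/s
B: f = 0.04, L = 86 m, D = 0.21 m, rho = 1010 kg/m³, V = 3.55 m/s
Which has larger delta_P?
delta_P(A) = 20.06 kPa, delta_P(B) = 104.3 kPa. Answer: B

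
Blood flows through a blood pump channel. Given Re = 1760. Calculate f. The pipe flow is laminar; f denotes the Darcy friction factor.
Formula: f = \frac{64}{Re}
f = 64/1760 = 0.03636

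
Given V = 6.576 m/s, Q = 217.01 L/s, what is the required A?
Formula: Q = A V
Substituting knowns: 217.01 = A·6.576·1000
Solving for A: A = (217.01/1000)/6.576 = 0.033 m²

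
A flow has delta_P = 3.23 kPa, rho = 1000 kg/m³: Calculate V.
Formula: V = \sqrt{\frac{2 \Delta P}{\rho}}
V = √(2·(3.23·1000)/1000) = 2.542 m/s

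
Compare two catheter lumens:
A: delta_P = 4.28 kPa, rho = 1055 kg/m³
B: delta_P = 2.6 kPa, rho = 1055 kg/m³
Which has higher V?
V(A) = 2.848 m/s, V(B) = 2.22 m/s. Answer: A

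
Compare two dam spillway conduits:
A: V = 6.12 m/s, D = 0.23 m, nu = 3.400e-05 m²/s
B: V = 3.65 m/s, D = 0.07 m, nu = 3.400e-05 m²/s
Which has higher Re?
Re(A) = 41400, Re(B) = 7515. Answer: A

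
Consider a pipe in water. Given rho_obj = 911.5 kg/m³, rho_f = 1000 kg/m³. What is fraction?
Formula: f_{sub} = \frac{\rho_{obj}}{\rho_f}
fraction = 911.5/1000 = 0.9115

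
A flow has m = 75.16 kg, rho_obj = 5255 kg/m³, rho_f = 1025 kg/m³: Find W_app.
Formula: W_{app} = mg\left(1 - \frac{\rho_f}{\rho_{obj}}\right)
W_app = 75.16·9.81·(1 − 1025/5255) = 593.5 N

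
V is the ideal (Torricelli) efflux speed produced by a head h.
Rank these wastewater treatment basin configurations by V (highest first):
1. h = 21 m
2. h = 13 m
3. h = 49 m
Case 1: V = 20.3 m/s
Case 2: V = 15.97 m/s
Case 3: V = 31.01 m/s
Ranking (highest first): 3, 1, 2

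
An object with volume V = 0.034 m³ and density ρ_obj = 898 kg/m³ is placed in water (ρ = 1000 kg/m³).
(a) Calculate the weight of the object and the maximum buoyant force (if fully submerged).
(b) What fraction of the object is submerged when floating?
(a) W=rho_obj*g*V=898*9.81*0.034=299.5 N; F_B(max)=rho*g*V=1000*9.81*0.034=333.5 N
(b) Floating fraction=rho_obj/rho=898/1000=0.898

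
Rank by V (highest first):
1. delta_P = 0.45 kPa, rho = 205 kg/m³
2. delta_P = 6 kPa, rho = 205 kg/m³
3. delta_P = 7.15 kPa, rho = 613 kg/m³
Case 1: V = 2.095 m/s
Case 2: V = 7.651 m/s
Case 3: V = 4.83 m/s
Ranking (highest first): 2, 3, 1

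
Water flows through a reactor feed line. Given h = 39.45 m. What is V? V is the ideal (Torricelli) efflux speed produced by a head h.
Formula: V = \sqrt{2 g h}
V = √(2·9.81·39.45) = 27.82 m/s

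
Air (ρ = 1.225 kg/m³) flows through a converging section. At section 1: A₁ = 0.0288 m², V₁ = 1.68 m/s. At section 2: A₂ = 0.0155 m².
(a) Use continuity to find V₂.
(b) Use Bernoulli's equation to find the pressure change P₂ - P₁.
(a) Continuity: A₁V₁=A₂V₂ -> V₂=A₁V₁/A₂=0.0288*1.68/0.0155=3.12 m/s
(b) Bernoulli: P₂-P₁=0.5*rho*(V₁^2-V₂^2)/1000=0.5*1.225*(1.68^2-3.12^2)/1000=-0.004234 kPa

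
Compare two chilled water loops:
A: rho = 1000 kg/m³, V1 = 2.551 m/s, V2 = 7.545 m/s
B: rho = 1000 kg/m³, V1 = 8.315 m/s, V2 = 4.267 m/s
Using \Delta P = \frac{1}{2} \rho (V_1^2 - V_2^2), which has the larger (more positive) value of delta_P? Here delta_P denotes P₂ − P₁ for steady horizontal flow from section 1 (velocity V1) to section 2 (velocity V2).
delta_P(A) = -25.21 kPa, delta_P(B) = 25.47 kPa. Answer: B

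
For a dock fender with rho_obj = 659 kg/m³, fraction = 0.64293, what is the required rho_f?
Formula: f_{sub} = \frac{\rho_{obj}}{\rho_f}
Substituting knowns: 0.64293 = 659/rho_f
Solving for rho_f: rho_f = 659/0.64293 = 1025 kg/m³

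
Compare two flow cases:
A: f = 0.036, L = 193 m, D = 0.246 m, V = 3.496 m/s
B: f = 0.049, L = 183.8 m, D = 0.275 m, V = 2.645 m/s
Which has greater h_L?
h_L(A) = 17.59 m, h_L(B) = 11.68 m. Answer: A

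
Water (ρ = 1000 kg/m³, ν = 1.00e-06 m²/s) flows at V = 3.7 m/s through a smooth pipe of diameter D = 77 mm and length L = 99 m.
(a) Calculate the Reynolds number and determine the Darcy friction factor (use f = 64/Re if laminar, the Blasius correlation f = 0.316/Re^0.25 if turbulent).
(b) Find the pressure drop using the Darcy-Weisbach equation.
(a) Re = V·D/ν = 3.7·0.077/1.00e-06 = 284900 → turbulent (Re > 4000); f = 0.316/Re^0.25 = 0.316/284900^0.25 = 0.013678 (Blasius is strictly valid for Re ≲ 1e5; used here as the smooth-pipe estimate the problem specifies)
(b) Darcy-Weisbach: ΔP = f·(L/D)·½ρV²/1000 = 0.013678·(99/0.077)·½·1000·3.7²/1000 = 120.4 kPa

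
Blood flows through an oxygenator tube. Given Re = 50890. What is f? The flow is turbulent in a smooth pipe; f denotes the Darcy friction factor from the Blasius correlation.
Formula: f = \frac{0.316}{Re^{0.25}}
f = 0.316/50890^0.25 = 0.02104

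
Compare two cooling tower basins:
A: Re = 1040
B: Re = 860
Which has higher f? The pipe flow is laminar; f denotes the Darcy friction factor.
f(A) = 0.06154, f(B) = 0.07442. Answer: B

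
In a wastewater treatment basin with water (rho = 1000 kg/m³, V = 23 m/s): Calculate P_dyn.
Formula: P_{dyn} = \frac{1}{2} \rho V^2
P_dyn = 0.5·1000·23²/1000 = 264.5 kPa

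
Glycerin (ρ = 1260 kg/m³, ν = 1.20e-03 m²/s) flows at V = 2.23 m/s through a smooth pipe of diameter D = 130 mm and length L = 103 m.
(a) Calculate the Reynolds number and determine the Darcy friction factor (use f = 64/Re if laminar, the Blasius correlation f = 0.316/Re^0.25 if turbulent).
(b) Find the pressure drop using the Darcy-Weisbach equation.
(a) Re = V·D/ν = 2.23·0.13/1.20e-03 = 241.58 → laminar (Re < 2300); f = 64/Re = 64/241.58 = 0.26492
(b) Darcy-Weisbach: ΔP = f·(L/D)·½ρV²/1000 = 0.26492·(103/0.130)·½·1260·2.23²/1000 = 657.6 kPa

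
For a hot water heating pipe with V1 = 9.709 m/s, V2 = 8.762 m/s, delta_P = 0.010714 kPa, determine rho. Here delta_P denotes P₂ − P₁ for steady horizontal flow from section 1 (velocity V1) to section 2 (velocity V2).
Formula: \Delta P = \frac{1}{2} \rho (V_1^2 - V_2^2)
Substituting knowns: 0.010714 = 0.5·rho·(9.709² − 8.762²)/1000
Solving for rho: rho = 2·(0.010714·1000)/(9.709² − 8.762²) = 1.225 kg/m³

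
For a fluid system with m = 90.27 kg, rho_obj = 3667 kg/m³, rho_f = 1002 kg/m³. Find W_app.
Formula: W_{app} = mg\left(1 - \frac{\rho_f}{\rho_{obj}}\right)
W_app = 90.27·9.81·(1 − 1002/3667) = 643.6 N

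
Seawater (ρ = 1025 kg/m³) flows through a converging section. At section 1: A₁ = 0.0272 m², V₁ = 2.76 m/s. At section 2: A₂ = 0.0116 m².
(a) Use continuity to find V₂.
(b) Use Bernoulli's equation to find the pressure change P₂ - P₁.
(a) Continuity: A₁V₁=A₂V₂ -> V₂=A₁V₁/A₂=0.0272*2.76/0.0116=6.47 m/s
(b) Bernoulli: P₂-P₁=0.5*rho*(V₁^2-V₂^2)/1000=0.5*1025*(2.76^2-6.47^2)/1000=-17.55 kPa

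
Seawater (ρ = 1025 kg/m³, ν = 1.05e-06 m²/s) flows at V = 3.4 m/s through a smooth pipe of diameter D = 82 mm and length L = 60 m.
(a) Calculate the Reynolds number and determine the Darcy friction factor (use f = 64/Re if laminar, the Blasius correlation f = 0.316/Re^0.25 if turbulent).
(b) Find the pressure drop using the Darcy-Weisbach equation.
(a) Re = V·D/ν = 3.4·0.082/1.05e-06 = 265520 → turbulent (Re > 4000); f = 0.316/Re^0.25 = 0.316/265520^0.25 = 0.013921 (Blasius is strictly valid for Re ≲ 1e5; used here as the smooth-pipe estimate the problem specifies)
(b) Darcy-Weisbach: ΔP = f·(L/D)·½ρV²/1000 = 0.013921·(60/0.082)·½·1025·3.4²/1000 = 60.35 kPa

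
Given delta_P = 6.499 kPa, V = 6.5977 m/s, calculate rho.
Formula: V = \sqrt{\frac{2 \Delta P}{\rho}}
Substituting knowns: 6.5977 = √(2·(6.499·1000)/rho)
Solving for rho: rho = 2·(6.499·1000)/6.5977² = 298.6 kg/m³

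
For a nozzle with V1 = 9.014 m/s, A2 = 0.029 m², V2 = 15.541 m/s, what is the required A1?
Formula: V_2 = \frac{A_1 V_1}{A_2}
Substituting knowns: 15.541 = A1·9.014/0.029
Solving for A1: A1 = 15.541·0.029/9.014 = 0.05 m²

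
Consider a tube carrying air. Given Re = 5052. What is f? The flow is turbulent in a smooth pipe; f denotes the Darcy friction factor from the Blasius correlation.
Formula: f = \frac{0.316}{Re^{0.25}}
f = 0.316/5052^0.25 = 0.03748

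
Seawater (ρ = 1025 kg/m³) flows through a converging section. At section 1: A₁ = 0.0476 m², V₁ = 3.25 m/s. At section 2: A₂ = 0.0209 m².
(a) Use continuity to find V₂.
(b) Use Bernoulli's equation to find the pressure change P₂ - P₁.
(a) Continuity: A₁V₁=A₂V₂ -> V₂=A₁V₁/A₂=0.0476*3.25/0.0209=7.40 m/s
(b) Bernoulli: P₂-P₁=0.5*rho*(V₁^2-V₂^2)/1000=0.5*1025*(3.25^2-7.40^2)/1000=-22.65 kPa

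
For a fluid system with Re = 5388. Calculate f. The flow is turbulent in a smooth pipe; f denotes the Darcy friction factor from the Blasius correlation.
Formula: f = \frac{0.316}{Re^{0.25}}
f = 0.316/5388^0.25 = 0.03688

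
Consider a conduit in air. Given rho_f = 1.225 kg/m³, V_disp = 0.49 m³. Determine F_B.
Formula: F_B = \rho_f g V_{disp}
F_B = 1.225·9.81·0.49 = 5.888 N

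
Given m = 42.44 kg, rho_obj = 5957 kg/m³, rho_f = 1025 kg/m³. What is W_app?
Formula: W_{app} = mg\left(1 - \frac{\rho_f}{\rho_{obj}}\right)
W_app = 42.44·9.81·(1 − 1025/5957) = 344.7 N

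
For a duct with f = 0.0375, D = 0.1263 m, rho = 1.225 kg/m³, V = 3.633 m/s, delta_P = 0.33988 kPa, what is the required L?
Formula: \Delta P = f \frac{L}{D} \frac{\rho V^2}{2}
Substituting knowns: 0.33988 = 0.0375·(L/0.1263)·0.5·1.225·3.633²/1000
Solving for L: L = (0.33988·1000)·0.1263/(0.0375·0.5·1.225·3.633²) = 141.6 m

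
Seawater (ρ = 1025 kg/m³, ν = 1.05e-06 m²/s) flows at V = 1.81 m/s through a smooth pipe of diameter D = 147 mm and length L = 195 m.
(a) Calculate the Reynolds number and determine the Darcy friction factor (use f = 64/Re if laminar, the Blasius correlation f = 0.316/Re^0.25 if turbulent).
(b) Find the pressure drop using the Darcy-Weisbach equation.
(a) Re = V·D/ν = 1.81·0.147/1.05e-06 = 253400 → turbulent (Re > 4000); f = 0.316/Re^0.25 = 0.316/253400^0.25 = 0.014084 (Blasius is strictly valid for Re ≲ 1e5; used here as the smooth-pipe estimate the problem specifies)
(b) Darcy-Weisbach: ΔP = f·(L/D)·½ρV²/1000 = 0.014084·(195/0.147)·½·1025·1.81²/1000 = 31.37 kPa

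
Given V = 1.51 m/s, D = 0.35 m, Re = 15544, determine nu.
Formula: Re = \frac{V D}{\nu}
Substituting knowns: 15544 = 1.51·0.35/nu
Solving for nu: nu = 1.51·0.35/15544 = 3.400e-05 m²/s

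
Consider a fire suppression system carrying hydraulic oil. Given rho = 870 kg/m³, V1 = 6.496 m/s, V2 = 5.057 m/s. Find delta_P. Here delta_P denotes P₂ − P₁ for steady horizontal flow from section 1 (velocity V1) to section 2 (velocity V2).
Formula: \Delta P = \frac{1}{2} \rho (V_1^2 - V_2^2)
delta_P = 0.5·870·(6.496² − 5.057²)/1000 = 7.232 kPa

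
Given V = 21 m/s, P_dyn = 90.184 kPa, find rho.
Formula: P_{dyn} = \frac{1}{2} \rho V^2
Substituting knowns: 90.184 = 0.5·rho·21²/1000
Solving for rho: rho = 2·(90.184·1000)/21² = 409 kg/m³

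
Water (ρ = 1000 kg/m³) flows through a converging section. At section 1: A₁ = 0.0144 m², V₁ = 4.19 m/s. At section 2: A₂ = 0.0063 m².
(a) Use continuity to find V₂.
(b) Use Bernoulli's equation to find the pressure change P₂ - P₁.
(a) Continuity: A₁V₁=A₂V₂ -> V₂=A₁V₁/A₂=0.0144*4.19/0.0063=9.58 m/s
(b) Bernoulli: P₂-P₁=0.5*rho*(V₁^2-V₂^2)/1000=0.5*1000*(4.19^2-9.58^2)/1000=-37.11 kPa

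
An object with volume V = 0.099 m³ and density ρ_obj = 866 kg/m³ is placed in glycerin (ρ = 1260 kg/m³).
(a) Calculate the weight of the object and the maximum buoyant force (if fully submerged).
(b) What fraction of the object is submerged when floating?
(a) W=rho_obj*g*V=866*9.81*0.099=841.1 N; F_B(max)=rho*g*V=1260*9.81*0.099=1223.7 N
(b) Floating fraction=rho_obj/rho=866/1260=0.687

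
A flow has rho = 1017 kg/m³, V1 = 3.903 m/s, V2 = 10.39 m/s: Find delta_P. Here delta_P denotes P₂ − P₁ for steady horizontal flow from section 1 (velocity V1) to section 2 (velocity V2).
Formula: \Delta P = \frac{1}{2} \rho (V_1^2 - V_2^2)
delta_P = 0.5·1017·(3.903² − 10.39²)/1000 = -47.15 kPa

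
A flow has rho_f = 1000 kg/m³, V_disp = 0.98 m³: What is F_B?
Formula: F_B = \rho_f g V_{disp}
F_B = 1000·9.81·0.98 = 9614 N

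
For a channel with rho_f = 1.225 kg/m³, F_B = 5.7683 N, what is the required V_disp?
Formula: F_B = \rho_f g V_{disp}
Substituting knowns: 5.7683 = 1.225·9.81·V_disp
Solving for V_disp: V_disp = 5.7683/(1.225·9.81) = 0.48 m³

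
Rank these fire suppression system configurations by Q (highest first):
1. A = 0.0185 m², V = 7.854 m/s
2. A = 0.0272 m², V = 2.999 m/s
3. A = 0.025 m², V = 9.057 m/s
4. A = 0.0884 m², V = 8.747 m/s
Case 1: Q = 145.3 L/s
Case 2: Q = 81.57 L/s
Case 3: Q = 226.4 L/s
Case 4: Q = 773.2 L/s
Ranking (highest first): 4, 3, 1, 2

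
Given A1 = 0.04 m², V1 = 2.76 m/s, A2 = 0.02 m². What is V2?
Formula: V_2 = \frac{A_1 V_1}{A_2}
V2 = 0.04·2.76/0.02 = 5.52 m/s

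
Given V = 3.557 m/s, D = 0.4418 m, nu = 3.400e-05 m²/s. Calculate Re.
Formula: Re = \frac{V D}{\nu}
Re = 3.557·0.4418/3.400e-05 = 46220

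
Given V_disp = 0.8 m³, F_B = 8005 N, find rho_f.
Formula: F_B = \rho_f g V_{disp}
Substituting knowns: 8005 = rho_f·9.81·0.8
Solving for rho_f: rho_f = 8005/(9.81·0.8) = 1020 kg/m³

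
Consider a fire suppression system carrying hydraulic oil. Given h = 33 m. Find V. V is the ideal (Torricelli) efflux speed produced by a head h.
Formula: V = \sqrt{2 g h}
V = √(2·9.81·33) = 25.45 m/s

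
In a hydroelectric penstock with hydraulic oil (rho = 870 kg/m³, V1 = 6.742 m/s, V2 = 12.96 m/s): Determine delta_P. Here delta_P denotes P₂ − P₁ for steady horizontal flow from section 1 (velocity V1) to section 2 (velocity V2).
Formula: \Delta P = \frac{1}{2} \rho (V_1^2 - V_2^2)
delta_P = 0.5·870·(6.742² − 12.96²)/1000 = -53.29 kPa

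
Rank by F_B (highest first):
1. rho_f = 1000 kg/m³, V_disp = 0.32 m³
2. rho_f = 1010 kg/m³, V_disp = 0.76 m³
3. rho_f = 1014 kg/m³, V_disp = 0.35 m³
Case 1: F_B = 3139 N
Case 2: F_B = 7530 N
Case 3: F_B = 3482 N
Ranking (highest first): 2, 3, 1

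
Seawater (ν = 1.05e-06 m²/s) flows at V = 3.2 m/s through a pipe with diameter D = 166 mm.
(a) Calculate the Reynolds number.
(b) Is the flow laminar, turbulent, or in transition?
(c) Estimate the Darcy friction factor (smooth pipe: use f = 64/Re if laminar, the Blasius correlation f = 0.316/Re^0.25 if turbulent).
(a) Re = V·D/ν = 3.2·0.166/1.05e-06 = 505900
(b) Flow regime: turbulent (Re > 4000)
(c) Friction factor: f = 0.316/Re^0.25 = 0.316/505900^0.25 = 0.01185 (Blasius is strictly valid for Re ≲ 1e5; used here as the smooth-pipe estimate the problem specifies)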